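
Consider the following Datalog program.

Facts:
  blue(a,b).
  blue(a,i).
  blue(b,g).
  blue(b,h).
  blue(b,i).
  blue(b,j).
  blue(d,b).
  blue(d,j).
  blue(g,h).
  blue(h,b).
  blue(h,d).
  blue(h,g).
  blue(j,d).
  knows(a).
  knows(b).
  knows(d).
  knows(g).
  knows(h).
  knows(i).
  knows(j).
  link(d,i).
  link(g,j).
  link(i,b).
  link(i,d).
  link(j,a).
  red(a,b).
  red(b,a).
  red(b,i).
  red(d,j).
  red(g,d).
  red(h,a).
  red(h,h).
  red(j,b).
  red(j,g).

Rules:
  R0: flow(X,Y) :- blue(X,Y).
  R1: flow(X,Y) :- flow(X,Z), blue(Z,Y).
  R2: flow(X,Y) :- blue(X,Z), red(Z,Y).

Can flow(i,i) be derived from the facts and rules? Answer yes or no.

no

round 1: derive flow(a,b) via R0 from blue(a,b)
round 1: derive flow(a,i) via R0 from blue(a,i)
round 1: derive flow(b,g) via R0 from blue(b,g)
round 1: derive flow(b,h) via R0 from blue(b,h)
round 1: derive flow(b,i) via R0 from blue(b,i)
round 1: derive flow(b,j) via R0 from blue(b,j)
round 1: derive flow(d,b) via R0 from blue(d,b)
round 1: derive flow(d,j) via R0 from blue(d,j)
round 1: derive flow(g,h) via R0 from blue(g,h)
round 1: derive flow(h,b) via R0 from blue(h,b)
round 1: derive flow(h,d) via R0 from blue(h,d)
round 1: derive flow(h,g) via R0 from blue(h,g)
round 1: derive flow(j,d) via R0 from blue(j,d)
round 1: derive flow(a,a) via R2 from blue(a,b), red(b,a)
round 1: derive flow(b,a) via R2 from blue(b,h), red(h,a)
round 1: derive flow(b,b) via R2 from blue(b,j), red(j,b)
round 1: derive flow(b,d) via R2 from blue(b,g), red(g,d)
round 1: derive flow(d,a) via R2 from blue(d,b), red(b,a)
round 1: derive flow(d,g) via R2 from blue(d,j), red(j,g)
round 1: derive flow(d,i) via R2 from blue(d,b), red(b,i)
round 1: derive flow(g,a) via R2 from blue(g,h), red(h,a)
round 1: derive flow(h,a) via R2 from blue(h,b), red(b,a)
round 1: derive flow(h,i) via R2 from blue(h,b), red(b,i)
round 1: derive flow(h,j) via R2 from blue(h,d), red(d,j)
round 1: derive flow(j,j) via R2 from blue(j,d), red(d,j)
round 2: derive flow(a,g) via R1 from flow(a,b), blue(b,g)
round 2: derive flow(a,h) via R1 from flow(a,b), blue(b,h)
round 2: derive flow(a,j) via R1 from flow(a,b), blue(b,j)
round 2: derive flow(d,d) via R1 from flow(d,j), blue(j,d)
round 2: derive flow(d,h) via R1 from flow(d,b), blue(b,h)
round 2: derive flow(g,b) via R1 from flow(g,a), blue(a,b)
round 2: derive flow(g,d) via R1 from flow(g,h), blue(h,d)
round 2: derive flow(g,g) via R1 from flow(g,h), blue(h,g)
round 2: derive flow(g,i) via R1 from flow(g,a), blue(a,i)
round 2: derive flow(h,h) via R1 from flow(h,b), blue(b,h)
round 2: derive flow(j,b) via R1 from flow(j,d), blue(d,b)
round 3: derive flow(a,d) via R1 from flow(a,h), blue(h,d)
round 3: derive flow(g,j) via R1 from flow(g,b), blue(b,j)
round 3: derive flow(j,g) via R1 from flow(j,b), blue(b,g)
round 3: derive flow(j,h) via R1 from flow(j,b), blue(b,h)
round 3: derive flow(j,i) via R1 from flow(j,b), blue(b,i)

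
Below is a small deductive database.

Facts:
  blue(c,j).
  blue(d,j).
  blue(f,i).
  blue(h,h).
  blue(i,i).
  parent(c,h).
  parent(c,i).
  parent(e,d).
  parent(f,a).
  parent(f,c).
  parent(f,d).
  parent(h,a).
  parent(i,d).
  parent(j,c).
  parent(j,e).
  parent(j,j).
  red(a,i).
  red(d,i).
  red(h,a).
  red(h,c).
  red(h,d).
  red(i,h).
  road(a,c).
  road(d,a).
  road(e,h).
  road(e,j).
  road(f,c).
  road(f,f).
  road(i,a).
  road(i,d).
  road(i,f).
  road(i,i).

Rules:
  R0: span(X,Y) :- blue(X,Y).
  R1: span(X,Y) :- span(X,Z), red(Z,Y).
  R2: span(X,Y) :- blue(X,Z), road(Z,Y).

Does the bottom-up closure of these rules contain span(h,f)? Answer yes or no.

no

round 1: derive span(c,j) via R0 from blue(c,j)
round 1: derive span(d,j) via R0 from blue(d,j)
round 1: derive span(f,i) via R0 from blue(f,i)
round 1: derive span(h,h) via R0 from blue(h,h)
round 1: derive span(i,i) via R0 from blue(i,i)
round 1: derive span(f,a) via R2 from blue(f,i), road(i,a)
round 1: derive span(f,d) via R2 from blue(f,i), road(i,d)
round 1: derive span(f,f) via R2 from blue(f,i), road(i,f)
round 1: derive span(i,a) via R2 from blue(i,i), road(i,a)
round 1: derive span(i,d) via R2 from blue(i,i), road(i,d)
round 1: derive span(i,f) via R2 from blue(i,i), road(i,f)
round 2: derive span(f,h) via R1 from span(f,i), red(i,h)
round 2: derive span(h,a) via R1 from span(h,h), red(h,a)
round 2: derive span(h,c) via R1 from span(h,h), red(h,c)
round 2: derive span(h,d) via R1 from span(h,h), red(h,d)
round 2: derive span(i,h) via R1 from span(i,i), red(i,h)
round 3: derive span(f,c) via R1 from span(f,h), red(h,c)
round 3: derive span(h,i) via R1 from span(h,a), red(a,i)
round 3: derive span(i,c) via R1 from span(i,h), red(h,c)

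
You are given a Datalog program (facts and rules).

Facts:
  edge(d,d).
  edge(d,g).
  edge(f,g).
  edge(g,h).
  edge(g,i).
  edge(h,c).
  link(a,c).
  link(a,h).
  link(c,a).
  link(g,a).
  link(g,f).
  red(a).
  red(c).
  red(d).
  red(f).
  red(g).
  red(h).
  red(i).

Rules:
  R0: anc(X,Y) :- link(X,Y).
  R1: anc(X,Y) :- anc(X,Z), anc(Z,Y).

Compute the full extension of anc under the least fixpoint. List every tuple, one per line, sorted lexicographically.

anc(a,a)
anc(a,c)
anc(a,h)
anc(c,a)
anc(c,c)
anc(c,h)
anc(g,a)
anc(g,c)
anc(g,f)
anc(g,h)

round 1: derive anc(a,c) via R0 from link(a,c)
round 1: derive anc(a,h) via R0 from link(a,h)
round 1: derive anc(c,a) via R0 from link(c,a)
round 1: derive anc(g,a) via R0 from link(g,a)
round 1: derive anc(g,f) via R0 from link(g,f)
round 2: derive anc(a,a) via R1 from anc(a,c), anc(c,a)
round 2: derive anc(c,c) via R1 from anc(c,a), anc(a,c)
round 2: derive anc(c,h) via R1 from anc(c,a), anc(a,h)
round 2: derive anc(g,c) via R1 from anc(g,a), anc(a,c)
round 2: derive anc(g,h) via R1 from anc(g,a), anc(a,h)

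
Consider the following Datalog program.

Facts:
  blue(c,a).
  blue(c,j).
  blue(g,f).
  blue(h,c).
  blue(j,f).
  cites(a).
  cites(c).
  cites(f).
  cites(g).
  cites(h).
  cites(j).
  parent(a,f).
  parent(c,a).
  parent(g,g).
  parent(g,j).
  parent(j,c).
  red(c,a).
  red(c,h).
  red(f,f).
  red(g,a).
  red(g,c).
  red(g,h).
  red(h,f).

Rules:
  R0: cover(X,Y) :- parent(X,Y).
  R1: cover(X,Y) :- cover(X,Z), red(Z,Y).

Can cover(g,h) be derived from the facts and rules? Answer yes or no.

round 1: derive cover(a,f) via R0 from parent(a,f)
round 1: derive cover(c,a) via R0 from parent(c,a)
round 1: derive cover(g,g) via R0 from parent(g,g)
round 1: derive cover(g,j) via R0 from parent(g,j)
round 1: derive cover(j,c) via R0 from parent(j,c)
round 2: derive cover(g,a) via R1 from cover(g,g), red(g,a)
round 2: derive cover(g,c) via R1 from cover(g,g), red(g,c)
round 2: derive cover(g,h) via R1 from cover(g,g), red(g,h)
round 2: derive cover(j,a) via R1 from cover(j,c), red(c,a)
round 2: derive cover(j,h) via R1 from cover(j,c), red(c,h)
round 3: derive cover(g,f) via R1 from cover(g,h), red(h,f)
round 3: derive cover(j,f) via R1 from cover(j,h), red(h,f)

yes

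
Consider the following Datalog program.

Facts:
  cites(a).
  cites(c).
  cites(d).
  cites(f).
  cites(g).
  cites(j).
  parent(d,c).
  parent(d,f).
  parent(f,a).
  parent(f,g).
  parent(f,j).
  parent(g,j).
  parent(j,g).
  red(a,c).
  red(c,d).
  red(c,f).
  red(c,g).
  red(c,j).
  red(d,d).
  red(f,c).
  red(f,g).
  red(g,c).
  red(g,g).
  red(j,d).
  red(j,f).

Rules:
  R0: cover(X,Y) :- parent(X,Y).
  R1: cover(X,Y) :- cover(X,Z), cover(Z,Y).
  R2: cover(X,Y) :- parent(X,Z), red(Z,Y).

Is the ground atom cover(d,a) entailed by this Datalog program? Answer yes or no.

round 1: derive cover(d,c) via R0 from parent(d,c)
round 1: derive cover(d,f) via R0 from parent(d,f)
round 1: derive cover(f,a) via R0 from parent(f,a)
round 1: derive cover(f,g) via R0 from parent(f,g)
round 1: derive cover(f,j) via R0 from parent(f,j)
round 1: derive cover(g,j) via R0 from parent(g,j)
round 1: derive cover(j,g) via R0 from parent(j,g)
round 1: derive cover(d,d) via R2 from parent(d,c), red(c,d)
round 1: derive cover(d,g) via R2 from parent(d,c), red(c,g)
round 1: derive cover(d,j) via R2 from parent(d,c), red(c,j)
round 1: derive cover(f,c) via R2 from parent(f,a), red(a,c)
round 1: derive cover(f,d) via R2 from parent(f,j), red(j,d)
round 1: derive cover(f,f) via R2 from parent(f,j), red(j,f)
round 1: derive cover(g,d) via R2 from parent(g,j), red(j,d)
round 1: derive cover(g,f) via R2 from parent(g,j), red(j,f)
round 1: derive cover(j,c) via R2 from parent(j,g), red(g,c)
round 2: derive cover(d,a) via R1 from cover(d,f), cover(f,a)
round 2: derive cover(g,a) via R1 from cover(g,f), cover(f,a)
round 2: derive cover(g,c) via R1 from cover(g,d), cover(d,c)
round 2: derive cover(g,g) via R1 from cover(g,d), cover(d,g)
round 2: derive cover(j,d) via R1 from cover(j,g), cover(g,d)
round 2: derive cover(j,f) via R1 from cover(j,g), cover(g,f)
round 2: derive cover(j,j) via R1 from cover(j,g), cover(g,j)
round 3: derive cover(j,a) via R1 from cover(j,d), cover(d,a)

yes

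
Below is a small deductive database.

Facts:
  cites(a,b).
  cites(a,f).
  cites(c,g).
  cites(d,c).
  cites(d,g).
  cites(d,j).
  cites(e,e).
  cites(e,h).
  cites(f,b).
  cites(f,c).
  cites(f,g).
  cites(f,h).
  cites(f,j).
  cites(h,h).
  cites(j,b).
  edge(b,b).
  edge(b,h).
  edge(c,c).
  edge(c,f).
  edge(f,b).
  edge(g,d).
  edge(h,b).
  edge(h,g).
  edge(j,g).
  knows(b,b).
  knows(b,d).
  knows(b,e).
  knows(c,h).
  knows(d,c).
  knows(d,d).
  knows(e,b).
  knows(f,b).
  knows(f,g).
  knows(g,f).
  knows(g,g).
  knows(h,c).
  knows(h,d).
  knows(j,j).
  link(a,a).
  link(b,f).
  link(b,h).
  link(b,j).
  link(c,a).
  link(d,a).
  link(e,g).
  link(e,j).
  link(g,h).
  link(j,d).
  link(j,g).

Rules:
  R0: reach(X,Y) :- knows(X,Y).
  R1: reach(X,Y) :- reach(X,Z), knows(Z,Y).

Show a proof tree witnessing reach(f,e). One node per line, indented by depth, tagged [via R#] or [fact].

round 1: derive reach(b,b) via R0 from knows(b,b)
round 1: derive reach(b,d) via R0 from knows(b,d)
round 1: derive reach(b,e) via R0 from knows(b,e)
round 1: derive reach(c,h) via R0 from knows(c,h)
round 1: derive reach(d,c) via R0 from knows(d,c)
round 1: derive reach(d,d) via R0 from knows(d,d)
round 1: derive reach(e,b) via R0 from knows(e,b)
round 1: derive reach(f,b) via R0 from knows(f,b)
round 1: derive reach(f,g) via R0 from knows(f,g)
round 1: derive reach(g,f) via R0 from knows(g,f)
round 1: derive reach(g,g) via R0 from knows(g,g)
round 1: derive reach(h,c) via R0 from knows(h,c)
round 1: derive reach(h,d) via R0 from knows(h,d)
round 1: derive reach(j,j) via R0 from knows(j,j)
round 2: derive reach(b,c) via R1 from reach(b,d), knows(d,c)
round 2: derive reach(c,c) via R1 from reach(c,h), knows(h,c)
round 2: derive reach(c,d) via R1 from reach(c,h), knows(h,d)
round 2: derive reach(d,h) via R1 from reach(d,c), knows(c,h)
round 2: derive reach(e,d) via R1 from reach(e,b), knows(b,d)
round 2: derive reach(e,e) via R1 from reach(e,b), knows(b,e)
round 2: derive reach(f,d) via R1 from reach(f,b), knows(b,d)
round 2: derive reach(f,e) via R1 from reach(f,b), knows(b,e)
round 2: derive reach(f,f) via R1 from reach(f,g), knows(g,f)
round 2: derive reach(g,b) via R1 from reach(g,f), knows(f,b)
round 2: derive reach(h,h) via R1 from reach(h,c), knows(c,h)
round 3: derive reach(b,h) via R1 from reach(b,c), knows(c,h)
round 3: derive reach(e,c) via R1 from reach(e,d), knows(d,c)
round 3: derive reach(f,c) via R1 from reach(f,d), knows(d,c)
round 3: derive reach(g,d) via R1 from reach(g,b), knows(b,d)
round 3: derive reach(g,e) via R1 from reach(g,b), knows(b,e)
round 4: derive reach(e,h) via R1 from reach(e,c), knows(c,h)
round 4: derive reach(f,h) via R1 from reach(f,c), knows(c,h)
round 4: derive reach(g,c) via R1 from reach(g,d), knows(d,c)
round 5: derive reach(g,h) via R1 from reach(g,c), knows(c,h)

reach(f,e)  [via R1]
  reach(f,b)  [via R0]
    knows(f,b)  [fact]
  knows(b,e)  [fact]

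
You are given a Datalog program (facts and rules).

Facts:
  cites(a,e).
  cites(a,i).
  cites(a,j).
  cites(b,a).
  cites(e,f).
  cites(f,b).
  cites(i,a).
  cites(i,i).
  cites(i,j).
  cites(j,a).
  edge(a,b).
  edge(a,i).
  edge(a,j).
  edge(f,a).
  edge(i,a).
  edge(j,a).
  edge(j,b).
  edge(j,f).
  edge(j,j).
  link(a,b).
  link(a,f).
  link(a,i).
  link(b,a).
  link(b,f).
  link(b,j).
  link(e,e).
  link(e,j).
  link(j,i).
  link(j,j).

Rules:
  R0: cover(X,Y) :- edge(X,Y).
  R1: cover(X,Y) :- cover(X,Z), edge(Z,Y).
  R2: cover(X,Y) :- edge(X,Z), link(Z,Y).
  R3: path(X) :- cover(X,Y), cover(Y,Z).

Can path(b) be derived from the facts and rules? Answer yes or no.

no

round 1: derive cover(a,b) via R0 from edge(a,b)
round 1: derive cover(a,i) via R0 from edge(a,i)
round 1: derive cover(a,j) via R0 from edge(a,j)
round 1: derive cover(f,a) via R0 from edge(f,a)
round 1: derive cover(i,a) via R0 from edge(i,a)
round 1: derive cover(j,a) via R0 from edge(j,a)
round 1: derive cover(j,b) via R0 from edge(j,b)
round 1: derive cover(j,f) via R0 from edge(j,f)
round 1: derive cover(j,j) via R0 from edge(j,j)
round 1: derive cover(a,a) via R2 from edge(a,b), link(b,a)
round 1: derive cover(a,f) via R2 from edge(a,b), link(b,f)
round 1: derive cover(f,b) via R2 from edge(f,a), link(a,b)
round 1: derive cover(f,f) via R2 from edge(f,a), link(a,f)
round 1: derive cover(f,i) via R2 from edge(f,a), link(a,i)
round 1: derive cover(i,b) via R2 from edge(i,a), link(a,b)
round 1: derive cover(i,f) via R2 from edge(i,a), link(a,f)
round 1: derive cover(i,i) via R2 from edge(i,a), link(a,i)
round 1: derive cover(j,i) via R2 from edge(j,a), link(a,i)
round 2: derive cover(f,j) via R1 from cover(f,a), edge(a,j)
round 2: derive cover(i,j) via R1 from cover(i,a), edge(a,j)
round 2: derive path(a) via R3 from cover(a,a), cover(a,a)
round 2: derive path(f) via R3 from cover(f,a), cover(a,a)
round 2: derive path(i) via R3 from cover(i,a), cover(a,a)
round 2: derive path(j) via R3 from cover(j,a), cover(a,a)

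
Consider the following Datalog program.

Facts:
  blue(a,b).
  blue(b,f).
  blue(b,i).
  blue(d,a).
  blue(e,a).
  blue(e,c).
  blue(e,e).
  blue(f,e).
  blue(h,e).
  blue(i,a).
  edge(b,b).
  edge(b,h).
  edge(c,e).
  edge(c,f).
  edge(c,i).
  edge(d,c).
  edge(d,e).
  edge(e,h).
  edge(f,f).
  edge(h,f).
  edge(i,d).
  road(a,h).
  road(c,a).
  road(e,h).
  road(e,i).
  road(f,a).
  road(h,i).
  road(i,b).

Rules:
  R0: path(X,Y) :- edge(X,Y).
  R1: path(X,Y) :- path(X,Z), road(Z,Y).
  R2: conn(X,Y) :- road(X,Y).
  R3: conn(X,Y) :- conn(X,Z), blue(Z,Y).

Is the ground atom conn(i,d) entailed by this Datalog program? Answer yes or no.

no

round 1: derive conn(a,h) via R2 from road(a,h)
round 1: derive conn(c,a) via R2 from road(c,a)
round 1: derive conn(e,h) via R2 from road(e,h)
round 1: derive conn(e,i) via R2 from road(e,i)
round 1: derive conn(f,a) via R2 from road(f,a)
round 1: derive conn(h,i) via R2 from road(h,i)
round 1: derive conn(i,b) via R2 from road(i,b)
round 2: derive conn(a,e) via R3 from conn(a,h), blue(h,e)
round 2: derive conn(c,b) via R3 from conn(c,a), blue(a,b)
round 2: derive conn(e,a) via R3 from conn(e,i), blue(i,a)
round 2: derive conn(e,e) via R3 from conn(e,h), blue(h,e)
round 2: derive conn(f,b) via R3 from conn(f,a), blue(a,b)
round 2: derive conn(h,a) via R3 from conn(h,i), blue(i,a)
round 2: derive conn(i,f) via R3 from conn(i,b), blue(b,f)
round 2: derive conn(i,i) via R3 from conn(i,b), blue(b,i)
round 3: derive conn(a,a) via R3 from conn(a,e), blue(e,a)
round 3: derive conn(a,c) via R3 from conn(a,e), blue(e,c)
round 3: derive conn(c,f) via R3 from conn(c,b), blue(b,f)
round 3: derive conn(c,i) via R3 from conn(c,b), blue(b,i)
round 3: derive conn(e,b) via R3 from conn(e,a), blue(a,b)
round 3: derive conn(e,c) via R3 from conn(e,e), blue(e,c)
round 3: derive conn(f,f) via R3 from conn(f,b), blue(b,f)
round 3: derive conn(f,i) via R3 from conn(f,b), blue(b,i)
round 3: derive conn(h,b) via R3 from conn(h,a), blue(a,b)
round 3: derive conn(i,a) via R3 from conn(i,i), blue(i,a)
round 3: derive conn(i,e) via R3 from conn(i,f), blue(f,e)
round 4: derive conn(a,b) via R3 from conn(a,a), blue(a,b)
round 4: derive conn(c,e) via R3 from conn(c,f), blue(f,e)
round 4: derive conn(e,f) via R3 from conn(e,b), blue(b,f)
round 4: derive conn(f,e) via R3 from conn(f,f), blue(f,e)
round 4: derive conn(h,f) via R3 from conn(h,b), blue(b,f)
round 4: derive conn(i,c) via R3 from conn(i,e), blue(e,c)
round 5: derive conn(a,f) via R3 from conn(a,b), blue(b,f)
round 5: derive conn(a,i) via R3 from conn(a,b), blue(b,i)
round 5: derive conn(c,c) via R3 from conn(c,e), blue(e,c)
round 5: derive conn(f,c) via R3 from conn(f,e), blue(e,c)
round 5: derive conn(h,e) via R3 from conn(h,f), blue(f,e)
round 6: derive conn(h,c) via R3 from conn(h,e), blue(e,c)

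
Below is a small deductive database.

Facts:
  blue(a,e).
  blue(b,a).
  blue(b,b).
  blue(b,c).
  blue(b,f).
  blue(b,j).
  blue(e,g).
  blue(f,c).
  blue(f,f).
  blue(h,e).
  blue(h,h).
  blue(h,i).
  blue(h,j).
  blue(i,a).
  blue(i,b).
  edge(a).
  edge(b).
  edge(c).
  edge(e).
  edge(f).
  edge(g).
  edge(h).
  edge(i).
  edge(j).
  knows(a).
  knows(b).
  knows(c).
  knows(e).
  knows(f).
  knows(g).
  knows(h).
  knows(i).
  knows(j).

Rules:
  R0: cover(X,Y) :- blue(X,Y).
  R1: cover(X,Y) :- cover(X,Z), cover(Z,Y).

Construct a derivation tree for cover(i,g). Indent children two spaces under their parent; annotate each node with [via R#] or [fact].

round 1: derive cover(a,e) via R0 from blue(a,e)
round 1: derive cover(b,a) via R0 from blue(b,a)
round 1: derive cover(b,b) via R0 from blue(b,b)
round 1: derive cover(b,c) via R0 from blue(b,c)
round 1: derive cover(b,f) via R0 from blue(b,f)
round 1: derive cover(b,j) via R0 from blue(b,j)
round 1: derive cover(e,g) via R0 from blue(e,g)
round 1: derive cover(f,c) via R0 from blue(f,c)
round 1: derive cover(f,f) via R0 from blue(f,f)
round 1: derive cover(h,e) via R0 from blue(h,e)
round 1: derive cover(h,h) via R0 from blue(h,h)
round 1: derive cover(h,i) via R0 from blue(h,i)
round 1: derive cover(h,j) via R0 from blue(h,j)
round 1: derive cover(i,a) via R0 from blue(i,a)
round 1: derive cover(i,b) via R0 from blue(i,b)
round 2: derive cover(a,g) via R1 from cover(a,e), cover(e,g)
round 2: derive cover(b,e) via R1 from cover(b,a), cover(a,e)
round 2: derive cover(h,a) via R1 from cover(h,i), cover(i,a)
round 2: derive cover(h,b) via R1 from cover(h,i), cover(i,b)
round 2: derive cover(h,g) via R1 from cover(h,e), cover(e,g)
round 2: derive cover(i,c) via R1 from cover(i,b), cover(b,c)
round 2: derive cover(i,e) via R1 from cover(i,a), cover(a,e)
round 2: derive cover(i,f) via R1 from cover(i,b), cover(b,f)
round 2: derive cover(i,j) via R1 from cover(i,b), cover(b,j)
round 3: derive cover(b,g) via R1 from cover(b,a), cover(a,g)
round 3: derive cover(h,c) via R1 from cover(h,b), cover(b,c)
round 3: derive cover(h,f) via R1 from cover(h,b), cover(b,f)
round 3: derive cover(i,g) via R1 from cover(i,a), cover(a,g)

cover(i,g)  [via R1]
  cover(i,a)  [via R0]
    blue(i,a)  [fact]
  cover(a,g)  [via R1]
    cover(a,e)  [via R0]
      blue(a,e)  [fact]
    cover(e,g)  [via R0]
      blue(e,g)  [fact]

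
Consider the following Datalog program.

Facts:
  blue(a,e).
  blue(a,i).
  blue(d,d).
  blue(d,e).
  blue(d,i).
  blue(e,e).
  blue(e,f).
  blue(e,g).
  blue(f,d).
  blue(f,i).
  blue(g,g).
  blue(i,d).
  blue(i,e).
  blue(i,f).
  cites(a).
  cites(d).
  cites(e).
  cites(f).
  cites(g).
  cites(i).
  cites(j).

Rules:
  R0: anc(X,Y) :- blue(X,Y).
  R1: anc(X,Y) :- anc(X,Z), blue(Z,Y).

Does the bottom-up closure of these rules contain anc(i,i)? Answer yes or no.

yes

round 1: derive anc(a,e) via R0 from blue(a,e)
round 1: derive anc(a,i) via R0 from blue(a,i)
round 1: derive anc(d,d) via R0 from blue(d,d)
round 1: derive anc(d,e) via R0 from blue(d,e)
round 1: derive anc(d,i) via R0 from blue(d,i)
round 1: derive anc(e,e) via R0 from blue(e,e)
round 1: derive anc(e,f) via R0 from blue(e,f)
round 1: derive anc(e,g) via R0 from blue(e,g)
round 1: derive anc(f,d) via R0 from blue(f,d)
round 1: derive anc(f,i) via R0 from blue(f,i)
round 1: derive anc(g,g) via R0 from blue(g,g)
round 1: derive anc(i,d) via R0 from blue(i,d)
round 1: derive anc(i,e) via R0 from blue(i,e)
round 1: derive anc(i,f) via R0 from blue(i,f)
round 2: derive anc(a,d) via R1 from anc(a,i), blue(i,d)
round 2: derive anc(a,f) via R1 from anc(a,e), blue(e,f)
round 2: derive anc(a,g) via R1 from anc(a,e), blue(e,g)
round 2: derive anc(d,f) via R1 from anc(d,e), blue(e,f)
round 2: derive anc(d,g) via R1 from anc(d,e), blue(e,g)
round 2: derive anc(e,d) via R1 from anc(e,f), blue(f,d)
round 2: derive anc(e,i) via R1 from anc(e,f), blue(f,i)
round 2: derive anc(f,e) via R1 from anc(f,d), blue(d,e)
round 2: derive anc(f,f) via R1 from anc(f,i), blue(i,f)
round 2: derive anc(i,g) via R1 from anc(i,e), blue(e,g)
round 2: derive anc(i,i) via R1 from anc(i,d), blue(d,i)
round 3: derive anc(f,g) via R1 from anc(f,e), blue(e,g)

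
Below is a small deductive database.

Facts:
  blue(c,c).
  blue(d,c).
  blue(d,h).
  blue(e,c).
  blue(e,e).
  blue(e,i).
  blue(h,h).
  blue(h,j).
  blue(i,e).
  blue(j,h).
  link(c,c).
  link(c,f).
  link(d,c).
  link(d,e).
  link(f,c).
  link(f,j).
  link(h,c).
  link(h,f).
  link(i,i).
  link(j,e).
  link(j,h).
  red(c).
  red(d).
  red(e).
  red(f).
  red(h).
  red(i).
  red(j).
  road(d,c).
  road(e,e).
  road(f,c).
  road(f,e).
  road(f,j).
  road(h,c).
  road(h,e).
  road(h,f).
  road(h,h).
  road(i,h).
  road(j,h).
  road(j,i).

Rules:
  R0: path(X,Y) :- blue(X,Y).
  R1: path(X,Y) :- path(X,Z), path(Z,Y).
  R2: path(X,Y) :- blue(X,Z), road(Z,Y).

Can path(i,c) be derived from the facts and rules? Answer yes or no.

round 1: derive path(c,c) via R0 from blue(c,c)
round 1: derive path(d,c) via R0 from blue(d,c)
round 1: derive path(d,h) via R0 from blue(d,h)
round 1: derive path(e,c) via R0 from blue(e,c)
round 1: derive path(e,e) via R0 from blue(e,e)
round 1: derive path(e,i) via R0 from blue(e,i)
round 1: derive path(h,h) via R0 from blue(h,h)
round 1: derive path(h,j) via R0 from blue(h,j)
round 1: derive path(i,e) via R0 from blue(i,e)
round 1: derive path(j,h) via R0 from blue(j,h)
round 1: derive path(d,e) via R2 from blue(d,h), road(h,e)
round 1: derive path(d,f) via R2 from blue(d,h), road(h,f)
round 1: derive path(e,h) via R2 from blue(e,i), road(i,h)
round 1: derive path(h,c) via R2 from blue(h,h), road(h,c)
round 1: derive path(h,e) via R2 from blue(h,h), road(h,e)
round 1: derive path(h,f) via R2 from blue(h,h), road(h,f)
round 1: derive path(h,i) via R2 from blue(h,j), road(j,i)
round 1: derive path(j,c) via R2 from blue(j,h), road(h,c)
round 1: derive path(j,e) via R2 from blue(j,h), road(h,e)
round 1: derive path(j,f) via R2 from blue(j,h), road(h,f)
round 2: derive path(d,i) via R1 from path(d,e), path(e,i)
round 2: derive path(d,j) via R1 from path(d,h), path(h,j)
round 2: derive path(e,f) via R1 from path(e,h), path(h,f)
round 2: derive path(e,j) via R1 from path(e,h), path(h,j)
round 2: derive path(i,c) via R1 from path(i,e), path(e,c)
round 2: derive path(i,h) via R1 from path(i,e), path(e,h)
round 2: derive path(i,i) via R1 from path(i,e), path(e,i)
round 2: derive path(j,i) via R1 from path(j,e), path(e,i)
round 2: derive path(j,j) via R1 from path(j,h), path(h,j)
round 3: derive path(i,f) via R1 from path(i,e), path(e,f)
round 3: derive path(i,j) via R1 from path(i,e), path(e,j)

yes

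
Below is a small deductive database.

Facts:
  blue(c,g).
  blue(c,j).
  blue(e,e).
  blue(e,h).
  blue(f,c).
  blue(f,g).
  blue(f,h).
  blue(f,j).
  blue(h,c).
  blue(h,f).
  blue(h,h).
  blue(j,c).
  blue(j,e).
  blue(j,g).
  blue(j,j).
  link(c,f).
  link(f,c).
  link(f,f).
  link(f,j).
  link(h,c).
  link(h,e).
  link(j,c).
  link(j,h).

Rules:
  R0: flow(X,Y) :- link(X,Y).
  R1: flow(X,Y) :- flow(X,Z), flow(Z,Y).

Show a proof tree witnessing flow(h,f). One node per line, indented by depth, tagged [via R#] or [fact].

round 1: derive flow(c,f) via R0 from link(c,f)
round 1: derive flow(f,c) via R0 from link(f,c)
round 1: derive flow(f,f) via R0 from link(f,f)
round 1: derive flow(f,j) via R0 from link(f,j)
round 1: derive flow(h,c) via R0 from link(h,c)
round 1: derive flow(h,e) via R0 from link(h,e)
round 1: derive flow(j,c) via R0 from link(j,c)
round 1: derive flow(j,h) via R0 from link(j,h)
round 2: derive flow(c,c) via R1 from flow(c,f), flow(f,c)
round 2: derive flow(c,j) via R1 from flow(c,f), flow(f,j)
round 2: derive flow(f,h) via R1 from flow(f,j), flow(j,h)
round 2: derive flow(h,f) via R1 from flow(h,c), flow(c,f)
round 2: derive flow(j,e) via R1 from flow(j,h), flow(h,e)
round 2: derive flow(j,f) via R1 from flow(j,c), flow(c,f)
round 3: derive flow(c,e) via R1 from flow(c,j), flow(j,e)
round 3: derive flow(c,h) via R1 from flow(c,f), flow(f,h)
round 3: derive flow(f,e) via R1 from flow(f,h), flow(h,e)
round 3: derive flow(h,h) via R1 from flow(h,f), flow(f,h)
round 3: derive flow(h,j) via R1 from flow(h,c), flow(c,j)
round 3: derive flow(j,j) via R1 from flow(j,c), flow(c,j)

flow(h,f)  [via R1]
  flow(h,c)  [via R0]
    link(h,c)  [fact]
  flow(c,f)  [via R0]
    link(c,f)  [fact]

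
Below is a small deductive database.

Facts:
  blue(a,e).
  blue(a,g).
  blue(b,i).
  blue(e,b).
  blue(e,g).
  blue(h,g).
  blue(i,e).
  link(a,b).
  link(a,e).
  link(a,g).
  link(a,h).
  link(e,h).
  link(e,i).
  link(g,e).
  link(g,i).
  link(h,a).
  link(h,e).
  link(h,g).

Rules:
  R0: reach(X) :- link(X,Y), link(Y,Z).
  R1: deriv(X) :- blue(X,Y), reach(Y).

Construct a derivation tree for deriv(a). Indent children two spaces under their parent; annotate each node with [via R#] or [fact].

round 1: derive reach(a) via R0 from link(a,e), link(e,h)
round 1: derive reach(e) via R0 from link(e,h), link(h,a)
round 1: derive reach(g) via R0 from link(g,e), link(e,h)
round 1: derive reach(h) via R0 from link(h,a), link(a,b)
round 2: derive deriv(a) via R1 from blue(a,e), reach(e)
round 2: derive deriv(e) via R1 from blue(e,g), reach(g)
round 2: derive deriv(h) via R1 from blue(h,g), reach(g)
round 2: derive deriv(i) via R1 from blue(i,e), reach(e)

deriv(a)  [via R1]
  blue(a,e)  [fact]
  reach(e)  [via R0]
    link(e,h)  [fact]
    link(h,a)  [fact]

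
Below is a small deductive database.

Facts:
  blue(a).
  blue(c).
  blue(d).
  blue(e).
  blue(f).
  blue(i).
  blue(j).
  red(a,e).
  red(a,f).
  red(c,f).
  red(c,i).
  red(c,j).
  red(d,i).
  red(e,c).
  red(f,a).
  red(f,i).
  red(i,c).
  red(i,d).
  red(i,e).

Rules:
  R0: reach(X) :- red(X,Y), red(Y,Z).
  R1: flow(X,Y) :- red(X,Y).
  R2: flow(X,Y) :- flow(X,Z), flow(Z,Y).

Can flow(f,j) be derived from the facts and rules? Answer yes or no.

yes

round 1: derive flow(a,e) via R1 from red(a,e)
round 1: derive flow(a,f) via R1 from red(a,f)
round 1: derive flow(c,f) via R1 from red(c,f)
round 1: derive flow(c,i) via R1 from red(c,i)
round 1: derive flow(c,j) via R1 from red(c,j)
round 1: derive flow(d,i) via R1 from red(d,i)
round 1: derive flow(e,c) via R1 from red(e,c)
round 1: derive flow(f,a) via R1 from red(f,a)
round 1: derive flow(f,i) via R1 from red(f,i)
round 1: derive flow(i,c) via R1 from red(i,c)
round 1: derive flow(i,d) via R1 from red(i,d)
round 1: derive flow(i,e) via R1 from red(i,e)
round 2: derive flow(a,a) via R2 from flow(a,f), flow(f,a)
round 2: derive flow(a,c) via R2 from flow(a,e), flow(e,c)
round 2: derive flow(a,i) via R2 from flow(a,f), flow(f,i)
round 2: derive flow(c,a) via R2 from flow(c,f), flow(f,a)
round 2: derive flow(c,c) via R2 from flow(c,i), flow(i,c)
round 2: derive flow(c,d) via R2 from flow(c,i), flow(i,d)
round 2: derive flow(c,e) via R2 from flow(c,i), flow(i,e)
round 2: derive flow(d,c) via R2 from flow(d,i), flow(i,c)
round 2: derive flow(d,d) via R2 from flow(d,i), flow(i,d)
round 2: derive flow(d,e) via R2 from flow(d,i), flow(i,e)
round 2: derive flow(e,f) via R2 from flow(e,c), flow(c,f)
round 2: derive flow(e,i) via R2 from flow(e,c), flow(c,i)
round 2: derive flow(e,j) via R2 from flow(e,c), flow(c,j)
round 2: derive flow(f,c) via R2 from flow(f,i), flow(i,c)
round 2: derive flow(f,d) via R2 from flow(f,i), flow(i,d)
round 2: derive flow(f,e) via R2 from flow(f,a), flow(a,e)
round 2: derive flow(f,f) via R2 from flow(f,a), flow(a,f)
round 2: derive flow(i,f) via R2 from flow(i,c), flow(c,f)
round 2: derive flow(i,i) via R2 from flow(i,c), flow(c,i)
round 2: derive flow(i,j) via R2 from flow(i,c), flow(c,j)
round 3: derive flow(a,d) via R2 from flow(a,c), flow(c,d)
round 3: derive flow(a,j) via R2 from flow(a,c), flow(c,j)
round 3: derive flow(d,a) via R2 from flow(d,c), flow(c,a)
round 3: derive flow(d,f) via R2 from flow(d,c), flow(c,f)
round 3: derive flow(d,j) via R2 from flow(d,c), flow(c,j)
round 3: derive flow(e,a) via R2 from flow(e,c), flow(c,a)
round 3: derive flow(e,d) via R2 from flow(e,c), flow(c,d)
round 3: derive flow(e,e) via R2 from flow(e,c), flow(c,e)
round 3: derive flow(f,j) via R2 from flow(f,c), flow(c,j)
round 3: derive flow(i,a) via R2 from flow(i,c), flow(c,a)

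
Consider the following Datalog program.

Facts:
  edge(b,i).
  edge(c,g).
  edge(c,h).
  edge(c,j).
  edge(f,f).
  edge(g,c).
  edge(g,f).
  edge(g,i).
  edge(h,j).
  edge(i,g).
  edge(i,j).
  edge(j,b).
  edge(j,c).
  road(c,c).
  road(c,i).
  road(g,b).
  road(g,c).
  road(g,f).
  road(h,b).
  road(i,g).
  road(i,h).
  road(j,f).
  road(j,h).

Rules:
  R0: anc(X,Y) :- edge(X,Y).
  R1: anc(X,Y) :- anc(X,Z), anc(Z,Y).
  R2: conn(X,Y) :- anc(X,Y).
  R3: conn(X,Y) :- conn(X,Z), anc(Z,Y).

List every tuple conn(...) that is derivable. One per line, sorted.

conn(b,b)
conn(b,c)
conn(b,f)
conn(b,g)
conn(b,h)
conn(b,i)
conn(b,j)
conn(c,b)
conn(c,c)
conn(c,f)
conn(c,g)
conn(c,h)
conn(c,i)
conn(c,j)
conn(f,f)
conn(g,b)
conn(g,c)
conn(g,f)
conn(g,g)
conn(g,h)
conn(g,i)
conn(g,j)
conn(h,b)
conn(h,c)
conn(h,f)
conn(h,g)
conn(h,h)
conn(h,i)
conn(h,j)
conn(i,b)
conn(i,c)
conn(i,f)
conn(i,g)
conn(i,h)
conn(i,i)
conn(i,j)
conn(j,b)
conn(j,c)
conn(j,f)
conn(j,g)
conn(j,h)
conn(j,i)
conn(j,j)

round 1: derive anc(b,i) via R0 from edge(b,i)
round 1: derive anc(c,g) via R0 from edge(c,g)
round 1: derive anc(c,h) via R0 from edge(c,h)
round 1: derive anc(c,j) via R0 from edge(c,j)
round 1: derive anc(f,f) via R0 from edge(f,f)
round 1: derive anc(g,c) via R0 from edge(g,c)
round 1: derive anc(g,f) via R0 from edge(g,f)
round 1: derive anc(g,i) via R0 from edge(g,i)
round 1: derive anc(h,j) via R0 from edge(h,j)
round 1: derive anc(i,g) via R0 from edge(i,g)
round 1: derive anc(i,j) via R0 from edge(i,j)
round 1: derive anc(j,b) via R0 from edge(j,b)
round 1: derive anc(j,c) via R0 from edge(j,c)
round 2: derive anc(b,g) via R1 from anc(b,i), anc(i,g)
round 2: derive anc(b,j) via R1 from anc(b,i), anc(i,j)
round 2: derive anc(c,b) via R1 from anc(c,j), anc(j,b)
round 2: derive anc(c,c) via R1 from anc(c,g), anc(g,c)
round 2: derive anc(c,f) via R1 from anc(c,g), anc(g,f)
round 2: derive anc(c,i) via R1 from anc(c,g), anc(g,i)
round 2: derive anc(g,g) via R1 from anc(g,c), anc(c,g)
round 2: derive anc(g,h) via R1 from anc(g,c), anc(c,h)
round 2: derive anc(g,j) via R1 from anc(g,c), anc(c,j)
round 2: derive anc(h,b) via R1 from anc(h,j), anc(j,b)
round 2: derive anc(h,c) via R1 from anc(h,j), anc(j,c)
round 2: derive anc(i,b) via R1 from anc(i,j), anc(j,b)
round 2: derive anc(i,c) via R1 from anc(i,g), anc(g,c)
round 2: derive anc(i,f) via R1 from anc(i,g), anc(g,f)
round 2: derive anc(i,i) via R1 from anc(i,g), anc(g,i)
round 2: derive anc(j,g) via R1 from anc(j,c), anc(c,g)
round 2: derive anc(j,h) via R1 from anc(j,c), anc(c,h)
round 2: derive anc(j,i) via R1 from anc(j,b), anc(b,i)
round 2: derive anc(j,j) via R1 from anc(j,c), anc(c,j)
round 2: derive conn(b,i) via R2 from anc(b,i)
round 2: derive conn(c,g) via R2 from anc(c,g)
round 2: derive conn(c,h) via R2 from anc(c,h)
round 2: derive conn(c,j) via R2 from anc(c,j)
round 2: derive conn(f,f) via R2 from anc(f,f)
round 2: derive conn(g,c) via R2 from anc(g,c)
round 2: derive conn(g,f) via R2 from anc(g,f)
round 2: derive conn(g,i) via R2 from anc(g,i)
round 2: derive conn(h,j) via R2 from anc(h,j)
round 2: derive conn(i,g) via R2 from anc(i,g)
round 2: derive conn(i,j) via R2 from anc(i,j)
round 2: derive conn(j,b) via R2 from anc(j,b)
round 2: derive conn(j,c) via R2 from anc(j,c)
round 3: derive anc(b,b) via R1 from anc(b,i), anc(i,b)
round 3: derive anc(b,c) via R1 from anc(b,g), anc(g,c)
round 3: derive anc(b,f) via R1 from anc(b,g), anc(g,f)
round 3: derive anc(b,h) via R1 from anc(b,g), anc(g,h)
round 3: derive anc(g,b) via R1 from anc(g,c), anc(c,b)
round 3: derive anc(h,f) via R1 from anc(h,c), anc(c,f)
round 3: derive anc(h,g) via R1 from anc(h,b), anc(b,g)
round 3: derive anc(h,h) via R1 from anc(h,c), anc(c,h)
round 3: derive anc(h,i) via R1 from anc(h,b), anc(b,i)
round 3: derive anc(i,h) via R1 from anc(i,c), anc(c,h)
round 3: derive anc(j,f) via R1 from anc(j,c), anc(c,f)
round 3: derive conn(b,g) via R2 from anc(b,g)
round 3: derive conn(b,j) via R2 from anc(b,j)
round 3: derive conn(c,b) via R2 from anc(c,b)
round 3: derive conn(c,c) via R2 from anc(c,c)
round 3: derive conn(c,f) via R2 from anc(c,f)
round 3: derive conn(c,i) via R2 from anc(c,i)
round 3: derive conn(g,g) via R2 from anc(g,g)
round 3: derive conn(g,h) via R2 from anc(g,h)
round 3: derive conn(g,j) via R2 from anc(g,j)
round 3: derive conn(h,b) via R2 from anc(h,b)
round 3: derive conn(h,c) via R2 from anc(h,c)
round 3: derive conn(i,b) via R2 from anc(i,b)
round 3: derive conn(i,c) via R2 from anc(i,c)
round 3: derive conn(i,f) via R2 from anc(i,f)
round 3: derive conn(i,i) via R2 from anc(i,i)
round 3: derive conn(j,g) via R2 from anc(j,g)
round 3: derive conn(j,h) via R2 from anc(j,h)
round 3: derive conn(j,i) via R2 from anc(j,i)
round 3: derive conn(j,j) via R2 from anc(j,j)
round 3: derive conn(b,b) via R3 from conn(b,i), anc(i,b)
round 3: derive conn(b,c) via R3 from conn(b,i), anc(i,c)
round 3: derive conn(b,f) via R3 from conn(b,i), anc(i,f)
round 3: derive conn(g,b) via R3 from conn(g,c), anc(c,b)
round 3: derive conn(h,g) via R3 from conn(h,j), anc(j,g)
round 3: derive conn(h,h) via R3 from conn(h,j), anc(j,h)
round 3: derive conn(h,i) via R3 from conn(h,j), anc(j,i)
round 3: derive conn(i,h) via R3 from conn(i,g), anc(g,h)
round 3: derive conn(j,f) via R3 from conn(j,c), anc(c,f)
round 4: derive conn(b,h) via R2 from anc(b,h)
round 4: derive conn(h,f) via R2 from anc(h,f)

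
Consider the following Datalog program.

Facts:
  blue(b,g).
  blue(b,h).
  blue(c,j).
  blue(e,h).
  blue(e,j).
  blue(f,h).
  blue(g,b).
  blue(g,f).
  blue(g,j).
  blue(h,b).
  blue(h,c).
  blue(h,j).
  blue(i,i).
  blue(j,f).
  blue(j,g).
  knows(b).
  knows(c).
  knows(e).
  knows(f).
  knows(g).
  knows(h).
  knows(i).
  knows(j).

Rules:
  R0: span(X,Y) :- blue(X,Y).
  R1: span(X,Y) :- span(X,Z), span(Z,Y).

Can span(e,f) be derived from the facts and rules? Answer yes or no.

yes

round 1: derive span(b,g) via R0 from blue(b,g)
round 1: derive span(b,h) via R0 from blue(b,h)
round 1: derive span(c,j) via R0 from blue(c,j)
round 1: derive span(e,h) via R0 from blue(e,h)
round 1: derive span(e,j) via R0 from blue(e,j)
round 1: derive span(f,h) via R0 from blue(f,h)
round 1: derive span(g,b) via R0 from blue(g,b)
round 1: derive span(g,f) via R0 from blue(g,f)
round 1: derive span(g,j) via R0 from blue(g,j)
round 1: derive span(h,b) via R0 from blue(h,b)
round 1: derive span(h,c) via R0 from blue(h,c)
round 1: derive span(h,j) via R0 from blue(h,j)
round 1: derive span(i,i) via R0 from blue(i,i)
round 1: derive span(j,f) via R0 from blue(j,f)
round 1: derive span(j,g) via R0 from blue(j,g)
round 2: derive span(b,b) via R1 from span(b,g), span(g,b)
round 2: derive span(b,c) via R1 from span(b,h), span(h,c)
round 2: derive span(b,f) via R1 from span(b,g), span(g,f)
round 2: derive span(b,j) via R1 from span(b,g), span(g,j)
round 2: derive span(c,f) via R1 from span(c,j), span(j,f)
round 2: derive span(c,g) via R1 from span(c,j), span(j,g)
round 2: derive span(e,b) via R1 from span(e,h), span(h,b)
round 2: derive span(e,c) via R1 from span(e,h), span(h,c)
round 2: derive span(e,f) via R1 from span(e,j), span(j,f)
round 2: derive span(e,g) via R1 from span(e,j), span(j,g)
round 2: derive span(f,b) via R1 from span(f,h), span(h,b)
round 2: derive span(f,c) via R1 from span(f,h), span(h,c)
round 2: derive span(f,j) via R1 from span(f,h), span(h,j)
round 2: derive span(g,g) via R1 from span(g,b), span(b,g)
round 2: derive span(g,h) via R1 from span(g,b), span(b,h)
round 2: derive span(h,f) via R1 from span(h,j), span(j,f)
round 2: derive span(h,g) via R1 from span(h,b), span(b,g)
round 2: derive span(h,h) via R1 from span(h,b), span(b,h)
round 2: derive span(j,b) via R1 from span(j,g), span(g,b)
round 2: derive span(j,h) via R1 from span(j,f), span(f,h)
round 2: derive span(j,j) via R1 from span(j,g), span(g,j)
round 3: derive span(c,b) via R1 from span(c,f), span(f,b)
round 3: derive span(c,c) via R1 from span(c,f), span(f,c)
round 3: derive span(c,h) via R1 from span(c,f), span(f,h)
round 3: derive span(f,f) via R1 from span(f,b), span(b,f)
round 3: derive span(f,g) via R1 from span(f,b), span(b,g)
round 3: derive span(g,c) via R1 from span(g,b), span(b,c)
round 3: derive span(j,c) via R1 from span(j,b), span(b,c)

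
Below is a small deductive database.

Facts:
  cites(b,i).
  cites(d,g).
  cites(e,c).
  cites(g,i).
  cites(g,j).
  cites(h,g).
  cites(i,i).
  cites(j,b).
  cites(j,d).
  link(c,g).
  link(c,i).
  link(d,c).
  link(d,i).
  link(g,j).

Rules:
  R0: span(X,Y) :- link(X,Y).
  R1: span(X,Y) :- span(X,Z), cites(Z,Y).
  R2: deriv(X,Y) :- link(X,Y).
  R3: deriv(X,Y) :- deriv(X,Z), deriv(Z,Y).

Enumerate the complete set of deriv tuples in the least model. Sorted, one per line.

deriv(c,g)
deriv(c,i)
deriv(c,j)
deriv(d,c)
deriv(d,g)
deriv(d,i)
deriv(d,j)
deriv(g,j)

round 1: derive deriv(c,g) via R2 from link(c,g)
round 1: derive deriv(c,i) via R2 from link(c,i)
round 1: derive deriv(d,c) via R2 from link(d,c)
round 1: derive deriv(d,i) via R2 from link(d,i)
round 1: derive deriv(g,j) via R2 from link(g,j)
round 2: derive deriv(c,j) via R3 from deriv(c,g), deriv(g,j)
round 2: derive deriv(d,g) via R3 from deriv(d,c), deriv(c,g)
round 3: derive deriv(d,j) via R3 from deriv(d,c), deriv(c,j)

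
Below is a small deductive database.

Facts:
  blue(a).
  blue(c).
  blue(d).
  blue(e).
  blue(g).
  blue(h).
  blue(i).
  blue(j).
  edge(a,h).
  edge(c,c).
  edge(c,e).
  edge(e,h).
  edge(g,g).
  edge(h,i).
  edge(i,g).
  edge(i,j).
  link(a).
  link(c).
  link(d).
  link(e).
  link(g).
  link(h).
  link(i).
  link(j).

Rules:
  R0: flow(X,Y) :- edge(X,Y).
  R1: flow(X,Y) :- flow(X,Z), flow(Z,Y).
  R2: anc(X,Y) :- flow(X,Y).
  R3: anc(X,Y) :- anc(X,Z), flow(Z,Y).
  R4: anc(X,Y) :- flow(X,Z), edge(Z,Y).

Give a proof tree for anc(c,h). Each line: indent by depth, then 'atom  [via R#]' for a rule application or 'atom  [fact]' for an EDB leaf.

anc(c,h)  [via R4]
  flow(c,e)  [via R0]
    edge(c,e)  [fact]
  edge(e,h)  [fact]

round 1: derive flow(a,h) via R0 from edge(a,h)
round 1: derive flow(c,c) via R0 from edge(c,c)
round 1: derive flow(c,e) via R0 from edge(c,e)
round 1: derive flow(e,h) via R0 from edge(e,h)
round 1: derive flow(g,g) via R0 from edge(g,g)
round 1: derive flow(h,i) via R0 from edge(h,i)
round 1: derive flow(i,g) via R0 from edge(i,g)
round 1: derive flow(i,j) via R0 from edge(i,j)
round 2: derive flow(a,i) via R1 from flow(a,h), flow(h,i)
round 2: derive flow(c,h) via R1 from flow(c,e), flow(e,h)
round 2: derive flow(e,i) via R1 from flow(e,h), flow(h,i)
round 2: derive flow(h,g) via R1 from flow(h,i), flow(i,g)
round 2: derive flow(h,j) via R1 from flow(h,i), flow(i,j)
round 2: derive anc(a,h) via R2 from flow(a,h)
round 2: derive anc(c,c) via R2 from flow(c,c)
round 2: derive anc(c,e) via R2 from flow(c,e)
round 2: derive anc(e,h) via R2 from flow(e,h)
round 2: derive anc(g,g) via R2 from flow(g,g)
round 2: derive anc(h,i) via R2 from flow(h,i)
round 2: derive anc(i,g) via R2 from flow(i,g)
round 2: derive anc(i,j) via R2 from flow(i,j)
round 2: derive anc(a,i) via R4 from flow(a,h), edge(h,i)
round 2: derive anc(c,h) via R4 from flow(c,e), edge(e,h)
round 2: derive anc(e,i) via R4 from flow(e,h), edge(h,i)
round 2: derive anc(h,g) via R4 from flow(h,i), edge(i,g)
round 2: derive anc(h,j) via R4 from flow(h,i), edge(i,j)
round 3: derive flow(a,g) via R1 from flow(a,h), flow(h,g)
round 3: derive flow(a,j) via R1 from flow(a,h), flow(h,j)
round 3: derive flow(c,g) via R1 from flow(c,h), flow(h,g)
round 3: derive flow(c,i) via R1 from flow(c,e), flow(e,i)
round 3: derive flow(c,j) via R1 from flow(c,h), flow(h,j)
round 3: derive flow(e,g) via R1 from flow(e,h), flow(h,g)
round 3: derive flow(e,j) via R1 from flow(e,h), flow(h,j)
round 3: derive anc(a,g) via R3 from anc(a,h), flow(h,g)
round 3: derive anc(a,j) via R3 from anc(a,h), flow(h,j)
round 3: derive anc(c,g) via R3 from anc(c,h), flow(h,g)
round 3: derive anc(c,i) via R3 from anc(c,e), flow(e,i)
round 3: derive anc(c,j) via R3 from anc(c,h), flow(h,j)
round 3: derive anc(e,g) via R3 from anc(e,h), flow(h,g)
round 3: derive anc(e,j) via R3 from anc(e,h), flow(h,j)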